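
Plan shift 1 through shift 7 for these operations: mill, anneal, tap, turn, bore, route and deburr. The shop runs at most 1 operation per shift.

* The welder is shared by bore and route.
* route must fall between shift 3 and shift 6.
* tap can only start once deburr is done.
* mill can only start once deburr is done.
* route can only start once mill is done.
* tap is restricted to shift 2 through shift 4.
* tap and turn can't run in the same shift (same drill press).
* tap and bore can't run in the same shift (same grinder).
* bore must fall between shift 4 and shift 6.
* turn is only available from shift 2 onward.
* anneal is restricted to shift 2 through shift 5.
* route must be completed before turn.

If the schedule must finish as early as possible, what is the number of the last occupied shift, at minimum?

shift 7

The precedence chain requires at least 4 distinct shifts.
With at most 1 per shift and 7 operations, at least 7 shifts are needed.
7 works (last occupied shift: shift 7): for example route -> shift 6; deburr -> shift 1; tap -> shift 2; anneal -> shift 3; bore -> shift 4; mill -> shift 5; turn -> shift 7.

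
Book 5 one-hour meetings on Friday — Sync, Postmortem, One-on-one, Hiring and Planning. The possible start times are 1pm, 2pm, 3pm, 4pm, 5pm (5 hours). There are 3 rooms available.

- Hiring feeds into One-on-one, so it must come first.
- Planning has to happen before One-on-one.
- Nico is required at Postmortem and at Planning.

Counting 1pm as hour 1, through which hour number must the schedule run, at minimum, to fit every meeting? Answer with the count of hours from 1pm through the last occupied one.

2 hours

The precedence chain requires at least 2 distinct hours.
With at most 3 per hour and 5 meetings, at least 2 hours are needed.
2 works (last occupied hour: 2pm): for example Hiring=1pm, Planning=1pm, Postmortem=2pm, Sync=1pm, One-on-one=2pm.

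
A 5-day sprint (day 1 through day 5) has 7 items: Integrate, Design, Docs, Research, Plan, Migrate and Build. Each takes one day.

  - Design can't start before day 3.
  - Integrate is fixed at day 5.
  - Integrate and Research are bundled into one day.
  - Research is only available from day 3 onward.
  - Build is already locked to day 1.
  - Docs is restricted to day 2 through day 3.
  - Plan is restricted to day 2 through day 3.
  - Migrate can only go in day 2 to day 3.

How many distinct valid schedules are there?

Splitting on Design: it can be day 3 (8), day 4 (8), day 5 (8). Listing each branch's schedules as (Integrate, Docs, Research, Plan, Migrate, Build) by day number:
Design=day 3: (5,2,5,2,2,1) (5,2,5,2,3,1) (5,2,5,3,2,1) (5,2,5,3,3,1) (5,3,5,2,2,1) (5,3,5,2,3,1) (5,3,5,3,2,1) (5,3,5,3,3,1) — 8.
Design=day 4: (5,2,5,2,2,1) (5,2,5,2,3,1) (5,2,5,3,2,1) (5,2,5,3,3,1) (5,3,5,2,2,1) (5,3,5,2,3,1) (5,3,5,3,2,1) (5,3,5,3,3,1) — 8.
Design=day 5: (5,2,5,2,2,1) (5,2,5,2,3,1) (5,2,5,3,2,1) (5,2,5,3,3,1) (5,3,5,2,2,1) (5,3,5,2,3,1) (5,3,5,3,2,1) (5,3,5,3,3,1) — 8.
Summing: 8 + 8 + 8 = 24.

24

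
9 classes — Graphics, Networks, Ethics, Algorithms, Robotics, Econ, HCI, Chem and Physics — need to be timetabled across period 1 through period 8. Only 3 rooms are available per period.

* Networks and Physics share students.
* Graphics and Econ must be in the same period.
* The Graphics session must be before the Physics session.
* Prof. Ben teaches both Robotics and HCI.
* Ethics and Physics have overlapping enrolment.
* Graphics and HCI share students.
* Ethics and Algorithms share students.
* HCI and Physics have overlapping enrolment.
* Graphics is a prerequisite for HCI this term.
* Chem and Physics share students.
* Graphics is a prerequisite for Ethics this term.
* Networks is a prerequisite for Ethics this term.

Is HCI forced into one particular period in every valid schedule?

HCI can be period 2 (e.g. Chem in period 2, HCI in period 2, Graphics in period 1, Algorithms in period 3, Physics in period 3, Econ in period 1, Networks in period 1, Robotics in period 3, Ethics in period 2) or period 3 (e.g. Chem=period 2, Ethics=period 2, Physics=period 4, HCI=period 3, Networks=period 1, Algorithms=period 3, Graphics=period 1, Robotics=period 2, Econ=period 1).

No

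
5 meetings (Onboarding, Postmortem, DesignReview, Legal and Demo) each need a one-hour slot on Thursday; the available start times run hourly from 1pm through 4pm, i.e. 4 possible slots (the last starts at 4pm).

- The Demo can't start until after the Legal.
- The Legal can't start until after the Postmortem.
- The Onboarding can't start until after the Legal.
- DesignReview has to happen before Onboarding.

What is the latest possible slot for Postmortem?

Downstream work caps Postmortem at 2pm.
Postmortem at 2pm is achievable: DesignReview=1pm; Onboarding=4pm; Postmortem=2pm; Legal=3pm; Demo=4pm.

2pm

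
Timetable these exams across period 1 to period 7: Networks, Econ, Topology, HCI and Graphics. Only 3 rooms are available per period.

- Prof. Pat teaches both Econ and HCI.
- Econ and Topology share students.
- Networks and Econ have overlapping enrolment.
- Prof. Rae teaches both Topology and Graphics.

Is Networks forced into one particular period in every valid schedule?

Networks can be period 1 (e.g. Econ in period 2, Topology in period 1, Graphics in period 2, HCI in period 1, Networks in period 1) or period 2 (e.g. Graphics in period 1; Networks in period 2; Econ in period 1; HCI in period 2; Topology in period 2).

No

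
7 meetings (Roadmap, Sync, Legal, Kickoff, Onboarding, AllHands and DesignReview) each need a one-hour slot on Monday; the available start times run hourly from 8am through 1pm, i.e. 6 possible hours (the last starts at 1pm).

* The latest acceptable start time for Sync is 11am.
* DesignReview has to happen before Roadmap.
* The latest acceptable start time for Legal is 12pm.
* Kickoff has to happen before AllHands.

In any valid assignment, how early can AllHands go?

Precedence pushes AllHands to at least 9am.
AllHands at 9am is achievable: AllHands -> 9am, DesignReview -> 8am, Legal -> 8am, Kickoff -> 8am, Onboarding -> 8am, Sync -> 8am, Roadmap -> 9am.

9am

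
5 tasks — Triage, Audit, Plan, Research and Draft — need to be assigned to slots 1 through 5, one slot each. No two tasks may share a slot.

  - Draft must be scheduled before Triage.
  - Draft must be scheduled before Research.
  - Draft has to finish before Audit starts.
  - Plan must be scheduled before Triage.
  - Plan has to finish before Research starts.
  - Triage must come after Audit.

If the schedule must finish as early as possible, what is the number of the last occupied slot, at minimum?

The precedence chain requires at least 3 distinct slots.
With at most 1 per slot and 5 tasks, at least 5 slots are needed.
5 works (last occupied slot: 5): for example Draft in 1, Triage in 4, Research in 5, Plan in 3, Audit in 2.

5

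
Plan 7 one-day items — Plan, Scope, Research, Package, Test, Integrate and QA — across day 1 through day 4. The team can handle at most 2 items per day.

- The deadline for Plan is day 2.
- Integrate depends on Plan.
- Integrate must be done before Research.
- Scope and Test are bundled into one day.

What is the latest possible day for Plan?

day 2

Plan's own window allows nothing later than day 2.
Plan at day 2 is achievable: Integrate=day 3; Plan=day 2; QA=day 3; Scope=day 1; Package=day 2; Research=day 4; Test=day 1.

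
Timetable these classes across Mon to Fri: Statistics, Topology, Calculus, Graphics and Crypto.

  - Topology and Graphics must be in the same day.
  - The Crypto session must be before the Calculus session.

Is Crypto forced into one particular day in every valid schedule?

Crypto can be Mon (e.g. Crypto -> Mon, Statistics -> Mon, Graphics -> Mon, Calculus -> Tue, Topology -> Mon) or Tue (e.g. Topology in Mon, Calculus in Wed, Statistics in Mon, Crypto in Tue, Graphics in Mon).

No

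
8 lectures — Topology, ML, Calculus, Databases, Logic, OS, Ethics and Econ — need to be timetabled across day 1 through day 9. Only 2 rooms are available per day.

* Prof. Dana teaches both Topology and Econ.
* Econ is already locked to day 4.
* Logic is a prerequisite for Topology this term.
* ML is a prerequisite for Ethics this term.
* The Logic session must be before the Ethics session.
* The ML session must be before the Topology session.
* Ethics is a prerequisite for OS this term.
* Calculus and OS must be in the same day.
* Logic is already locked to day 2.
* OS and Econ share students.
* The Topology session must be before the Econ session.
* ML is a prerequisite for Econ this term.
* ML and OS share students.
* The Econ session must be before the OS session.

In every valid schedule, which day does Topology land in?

day 3

Logic is fixed at day 2 and must come before Topology, so Topology is at least day 3.
Econ is fixed at day 4 and must come after Topology, so Topology is at most day 3.
So Topology must be day 3.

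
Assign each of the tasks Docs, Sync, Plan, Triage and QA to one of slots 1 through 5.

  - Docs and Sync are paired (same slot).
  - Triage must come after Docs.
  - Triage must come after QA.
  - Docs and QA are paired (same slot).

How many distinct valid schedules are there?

Splitting on Docs: it can be 1 (20), 2 (15), 3 (10), 4 (5). Listing each branch's schedules as (Sync, Plan, Triage, QA):
Docs=1: (1,1,2,1) (1,1,3,1) (1,1,4,1) (1,1,5,1) (1,2,2,1) (1,2,3,1) (1,2,4,1) (1,2,5,1) (1,3,2,1) (1,3,3,1) (1,3,4,1) (1,3,5,1) (1,4,2,1) (1,4,3,1) (1,4,4,1) (1,4,5,1) (1,5,2,1) (1,5,3,1) (1,5,4,1) (1,5,5,1) — 20.
Docs=2: (2,1,3,2) (2,1,4,2) (2,1,5,2) (2,2,3,2) (2,2,4,2) (2,2,5,2) (2,3,3,2) (2,3,4,2) (2,3,5,2) (2,4,3,2) (2,4,4,2) (2,4,5,2) (2,5,3,2) (2,5,4,2) (2,5,5,2) — 15.
Docs=3: (3,1,4,3) (3,1,5,3) (3,2,4,3) (3,2,5,3) (3,3,4,3) (3,3,5,3) (3,4,4,3) (3,4,5,3) (3,5,4,3) (3,5,5,3) — 10.
Docs=4: (4,1,5,4) (4,2,5,4) (4,3,5,4) (4,4,5,4) (4,5,5,4) — 5.
Summing: 20 + 15 + 10 + 5 = 50.

50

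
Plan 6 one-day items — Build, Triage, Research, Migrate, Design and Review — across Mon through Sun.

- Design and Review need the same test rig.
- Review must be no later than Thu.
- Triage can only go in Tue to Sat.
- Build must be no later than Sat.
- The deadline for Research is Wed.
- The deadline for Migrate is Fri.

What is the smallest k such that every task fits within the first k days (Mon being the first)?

2 days

Triage can't be placed before Tue — that is day 2 counting from Mon — so the schedule must run through at least 2 days.
2 works (last occupied day: Tue): for example Review -> Tue; Design -> Mon; Triage -> Tue; Research -> Mon; Build -> Mon; Migrate -> Mon.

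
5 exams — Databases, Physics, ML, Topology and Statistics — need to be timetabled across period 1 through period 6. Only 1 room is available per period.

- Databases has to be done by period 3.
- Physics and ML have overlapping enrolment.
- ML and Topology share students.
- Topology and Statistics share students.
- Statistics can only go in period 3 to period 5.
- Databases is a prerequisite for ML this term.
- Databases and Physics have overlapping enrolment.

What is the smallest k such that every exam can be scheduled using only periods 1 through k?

The precedence chain requires at least 2 distinct periods.
With at most 1 per period and 5 exams, at least 5 periods are needed.
Statistics can't be placed before period 3, so the schedule must run through at least period 3.
5 works (last occupied period: period 5): for example Databases -> period 1, ML -> period 2, Topology -> period 5, Statistics -> period 3, Physics -> period 4.

5 periods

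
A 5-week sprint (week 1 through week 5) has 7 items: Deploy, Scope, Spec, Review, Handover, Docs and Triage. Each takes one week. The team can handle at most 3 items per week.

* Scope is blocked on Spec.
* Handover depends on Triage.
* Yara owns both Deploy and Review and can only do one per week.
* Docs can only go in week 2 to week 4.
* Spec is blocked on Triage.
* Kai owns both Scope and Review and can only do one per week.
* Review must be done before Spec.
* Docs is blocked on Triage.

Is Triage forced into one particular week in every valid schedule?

Triage can be week 1 (e.g. Handover=week 2; Deploy=week 3; Triage=week 1; Scope=week 3; Docs=week 2; Review=week 1; Spec=week 2) or week 2 (e.g. Scope -> week 4, Handover -> week 3, Spec -> week 3, Review -> week 1, Deploy -> week 2, Triage -> week 2, Docs -> week 3).

No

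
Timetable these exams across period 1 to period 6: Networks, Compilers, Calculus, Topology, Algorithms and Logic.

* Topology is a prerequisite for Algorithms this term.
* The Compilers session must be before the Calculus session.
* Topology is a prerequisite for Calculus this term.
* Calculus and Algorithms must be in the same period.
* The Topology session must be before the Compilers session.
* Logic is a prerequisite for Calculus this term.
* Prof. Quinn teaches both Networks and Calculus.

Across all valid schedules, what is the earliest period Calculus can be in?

period 3

Precedence pushes Calculus to at least period 3.
Calculus at period 3 is achievable: Calculus -> period 3; Compilers -> period 2; Topology -> period 1; Logic -> period 1; Algorithms -> period 3; Networks -> period 1.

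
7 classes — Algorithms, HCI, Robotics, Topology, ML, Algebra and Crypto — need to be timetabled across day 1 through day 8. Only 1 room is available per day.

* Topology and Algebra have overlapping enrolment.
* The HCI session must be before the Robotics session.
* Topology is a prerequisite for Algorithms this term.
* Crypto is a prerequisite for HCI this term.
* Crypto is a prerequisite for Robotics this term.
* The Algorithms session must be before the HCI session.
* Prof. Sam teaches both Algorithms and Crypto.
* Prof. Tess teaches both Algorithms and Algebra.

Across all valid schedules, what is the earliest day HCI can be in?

Precedence pushes HCI to at least day 3; downstream work caps HCI at day 7.
HCI at day 4 is achievable: Crypto=day 3, Algorithms=day 2, Robotics=day 5, Algebra=day 7, ML=day 6, HCI=day 4, Topology=day 1.
Nothing earlier works — the conflict and capacity constraints rule out every day before day 4.

day 4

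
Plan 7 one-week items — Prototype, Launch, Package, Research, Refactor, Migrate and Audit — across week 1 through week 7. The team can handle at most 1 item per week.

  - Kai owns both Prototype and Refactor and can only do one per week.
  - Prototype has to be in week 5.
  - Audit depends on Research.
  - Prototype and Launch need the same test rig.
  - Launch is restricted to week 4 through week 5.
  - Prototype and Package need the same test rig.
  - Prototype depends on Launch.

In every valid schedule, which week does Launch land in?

week 4

Launch's window is week 4–week 5.
Prototype is fixed at week 5, and Launch can't share a week with Prototype.
So Launch must be week 4.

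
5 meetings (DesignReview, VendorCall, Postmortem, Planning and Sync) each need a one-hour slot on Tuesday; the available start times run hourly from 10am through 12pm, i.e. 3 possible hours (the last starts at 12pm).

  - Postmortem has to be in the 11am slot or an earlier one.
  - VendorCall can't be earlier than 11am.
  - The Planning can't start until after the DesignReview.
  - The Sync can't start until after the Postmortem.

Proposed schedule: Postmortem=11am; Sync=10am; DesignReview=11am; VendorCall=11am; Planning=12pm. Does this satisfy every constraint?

The Sync can't start until after the Postmortem — violated.
The Planning can't start until after the DesignReview — holds.
VendorCall can't be earlier than 11am — holds.
Postmortem has to be in the 11am slot or an earlier one — holds.

No — it violates: The Sync can't start until after the Postmortem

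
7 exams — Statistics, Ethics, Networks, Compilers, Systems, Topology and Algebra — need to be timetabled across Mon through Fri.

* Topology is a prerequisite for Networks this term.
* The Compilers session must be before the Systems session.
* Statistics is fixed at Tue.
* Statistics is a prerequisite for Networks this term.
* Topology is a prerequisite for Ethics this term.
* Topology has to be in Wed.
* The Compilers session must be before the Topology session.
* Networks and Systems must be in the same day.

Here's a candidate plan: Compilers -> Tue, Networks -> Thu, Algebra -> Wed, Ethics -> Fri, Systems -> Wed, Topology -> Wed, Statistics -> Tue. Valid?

The Compilers session must be before the Systems session — holds.
Topology is a prerequisite for Networks this term — holds.
Topology has to be in Wed — holds.
Networks and Systems must be in the same day — violated.
The Compilers session must be before the Topology session — holds.
Topology is a prerequisite for Ethics this term — holds.
Statistics is a prerequisite for Networks this term — holds.
Statistics is fixed at Tue — holds.

Invalid. Networks and Systems must be in the same day.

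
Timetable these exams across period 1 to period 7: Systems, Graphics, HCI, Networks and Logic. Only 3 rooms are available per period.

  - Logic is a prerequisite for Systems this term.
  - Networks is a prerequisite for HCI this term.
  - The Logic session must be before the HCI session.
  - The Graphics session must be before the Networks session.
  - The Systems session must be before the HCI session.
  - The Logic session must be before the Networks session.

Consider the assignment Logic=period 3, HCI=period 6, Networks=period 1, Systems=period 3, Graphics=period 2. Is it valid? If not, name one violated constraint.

The Graphics session must be before the Networks session — violated.
Only 3 rooms are available per period — holds.
Networks is a prerequisite for HCI this term — holds.
The Logic session must be before the Networks session — violated.
The Logic session must be before the HCI session — holds.
Logic is a prerequisite for Systems this term — violated.
The Systems session must be before the HCI session — holds.

Invalid. The Logic session must be before the Networks session.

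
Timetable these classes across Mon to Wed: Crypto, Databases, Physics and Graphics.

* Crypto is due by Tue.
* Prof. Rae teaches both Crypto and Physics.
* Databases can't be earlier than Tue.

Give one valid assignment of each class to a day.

Crypto in Mon, Databases in Tue, Graphics in Mon, Physics in Tue

Checking: Crypto(Mon) != Physics(Tue); Databases=Tue in [Tue,Wed]; Crypto=Mon in [Mon,Tue].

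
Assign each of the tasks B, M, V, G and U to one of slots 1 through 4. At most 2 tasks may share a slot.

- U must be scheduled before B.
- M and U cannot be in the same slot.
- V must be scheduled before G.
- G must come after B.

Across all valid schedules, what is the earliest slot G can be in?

Precedence pushes G to at least 3.
G at 3 is achievable: M=2; V=1; U=1; G=3; B=2.

3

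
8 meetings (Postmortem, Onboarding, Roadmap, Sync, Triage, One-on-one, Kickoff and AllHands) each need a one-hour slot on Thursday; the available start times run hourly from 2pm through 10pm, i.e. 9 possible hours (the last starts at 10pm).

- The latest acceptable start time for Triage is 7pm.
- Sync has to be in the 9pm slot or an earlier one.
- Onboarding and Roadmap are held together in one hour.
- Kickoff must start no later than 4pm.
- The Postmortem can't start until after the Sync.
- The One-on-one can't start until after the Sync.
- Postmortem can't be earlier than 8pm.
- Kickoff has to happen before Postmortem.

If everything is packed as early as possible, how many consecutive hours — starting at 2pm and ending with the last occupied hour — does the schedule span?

The precedence chain requires at least 2 distinct hours.
Postmortem can't be placed before 8pm — that is hour 7 counting from 2pm — so the schedule must run through at least 7 hours.
7 works (last occupied hour: 8pm): for example AllHands=2pm; Sync=2pm; Roadmap=2pm; Postmortem=8pm; Onboarding=2pm; One-on-one=3pm; Triage=2pm; Kickoff=2pm.

7 hours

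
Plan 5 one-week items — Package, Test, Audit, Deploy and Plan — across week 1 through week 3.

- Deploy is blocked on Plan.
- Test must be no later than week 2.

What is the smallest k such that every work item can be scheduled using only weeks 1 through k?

The precedence chain requires at least 2 distinct weeks.
2 works (last occupied week: week 2): for example Plan -> week 1; Deploy -> week 2; Test -> week 1; Package -> week 1; Audit -> week 1.

2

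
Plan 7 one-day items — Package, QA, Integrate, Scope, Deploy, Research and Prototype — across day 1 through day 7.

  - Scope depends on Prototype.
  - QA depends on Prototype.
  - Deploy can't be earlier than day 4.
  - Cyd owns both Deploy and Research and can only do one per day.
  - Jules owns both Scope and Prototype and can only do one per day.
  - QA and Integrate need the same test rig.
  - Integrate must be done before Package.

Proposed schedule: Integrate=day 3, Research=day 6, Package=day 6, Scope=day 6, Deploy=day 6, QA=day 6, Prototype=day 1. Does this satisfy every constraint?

No. Cyd owns both Deploy and Research and can only do one per day is not satisfied.

QA and Integrate need the same test rig — holds.
QA depends on Prototype — holds.
Deploy can't be earlier than day 4 — holds.
Scope depends on Prototype — holds.
Cyd owns both Deploy and Research and can only do one per day — violated.
Jules owns both Scope and Prototype and can only do one per day — holds.
Integrate must be done before Package — holds.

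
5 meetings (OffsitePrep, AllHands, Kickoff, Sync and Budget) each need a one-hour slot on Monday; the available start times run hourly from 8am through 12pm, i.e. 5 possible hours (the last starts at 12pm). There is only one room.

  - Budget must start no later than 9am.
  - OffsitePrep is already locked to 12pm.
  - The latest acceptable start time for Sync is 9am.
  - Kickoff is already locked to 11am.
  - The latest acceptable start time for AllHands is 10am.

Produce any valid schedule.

OffsitePrep in 12pm, Sync in 8am, AllHands in 10am, Budget in 9am, Kickoff in 11am

Checking: AllHands=10am in [8am,10am]; Kickoff=11am in [11am,11am]; Sync=8am in [8am,9am]; Budget=9am in [8am,9am]; OffsitePrep=12pm in [12pm,12pm]; max 1 per hour (cap 1).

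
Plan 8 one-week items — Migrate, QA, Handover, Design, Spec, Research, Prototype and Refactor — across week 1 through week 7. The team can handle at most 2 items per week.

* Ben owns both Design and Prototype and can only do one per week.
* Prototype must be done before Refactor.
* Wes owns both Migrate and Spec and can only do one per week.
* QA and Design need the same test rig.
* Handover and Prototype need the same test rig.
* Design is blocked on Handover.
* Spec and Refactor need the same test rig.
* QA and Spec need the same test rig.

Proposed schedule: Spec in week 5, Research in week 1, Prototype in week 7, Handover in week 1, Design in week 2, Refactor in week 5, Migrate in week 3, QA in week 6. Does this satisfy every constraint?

Spec and Refactor need the same test rig — violated.
QA and Design need the same test rig — holds.
Design is blocked on Handover — holds.
The team can handle at most 2 items per week — holds.
Handover and Prototype need the same test rig — holds.
QA and Spec need the same test rig — holds.
Prototype must be done before Refactor — violated.
Wes owns both Migrate and Spec and can only do one per week — holds.
Ben owns both Design and Prototype and can only do one per week — holds.

No — it violates: Prototype must be done before Refactor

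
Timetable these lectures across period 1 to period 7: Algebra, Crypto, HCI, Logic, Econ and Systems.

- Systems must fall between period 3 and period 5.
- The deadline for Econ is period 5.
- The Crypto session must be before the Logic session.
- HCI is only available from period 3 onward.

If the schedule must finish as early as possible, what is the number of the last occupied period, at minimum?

The precedence chain requires at least 2 distinct periods.
HCI can't be placed before period 3, so the schedule must run through at least period 3.
3 works (last occupied period: period 3): for example Logic=period 2; Crypto=period 1; HCI=period 3; Algebra=period 1; Systems=period 3; Econ=period 1.

3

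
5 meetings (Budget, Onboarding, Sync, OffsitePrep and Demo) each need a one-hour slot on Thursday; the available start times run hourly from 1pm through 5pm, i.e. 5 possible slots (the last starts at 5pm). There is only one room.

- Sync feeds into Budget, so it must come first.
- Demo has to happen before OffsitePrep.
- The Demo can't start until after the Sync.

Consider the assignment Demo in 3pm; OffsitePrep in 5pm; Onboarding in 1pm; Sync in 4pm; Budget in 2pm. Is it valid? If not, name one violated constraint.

The Demo can't start until after the Sync — violated.
Demo has to happen before OffsitePrep — holds.
Sync feeds into Budget, so it must come first — violated.
There is only one room — holds.

No — it violates: Sync feeds into Budget, so it must come first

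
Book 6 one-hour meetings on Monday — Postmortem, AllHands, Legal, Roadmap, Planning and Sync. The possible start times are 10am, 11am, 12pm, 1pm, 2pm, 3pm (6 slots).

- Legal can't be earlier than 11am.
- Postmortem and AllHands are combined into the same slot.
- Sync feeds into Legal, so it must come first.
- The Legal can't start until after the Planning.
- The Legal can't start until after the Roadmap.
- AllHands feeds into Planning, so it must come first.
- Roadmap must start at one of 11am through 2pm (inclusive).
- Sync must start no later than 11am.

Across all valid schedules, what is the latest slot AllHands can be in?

Downstream work caps AllHands at 1pm.
AllHands at 1pm is achievable: Postmortem in 1pm; AllHands in 1pm; Legal in 3pm; Planning in 2pm; Sync in 10am; Roadmap in 11am.

1pm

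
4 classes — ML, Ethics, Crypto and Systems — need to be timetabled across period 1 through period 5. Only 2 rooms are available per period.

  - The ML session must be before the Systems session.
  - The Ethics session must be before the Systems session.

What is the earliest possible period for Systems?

Precedence pushes Systems to at least period 2.
Systems at period 2 is achievable: Ethics in period 1, Crypto in period 2, ML in period 1, Systems in period 2.

period 2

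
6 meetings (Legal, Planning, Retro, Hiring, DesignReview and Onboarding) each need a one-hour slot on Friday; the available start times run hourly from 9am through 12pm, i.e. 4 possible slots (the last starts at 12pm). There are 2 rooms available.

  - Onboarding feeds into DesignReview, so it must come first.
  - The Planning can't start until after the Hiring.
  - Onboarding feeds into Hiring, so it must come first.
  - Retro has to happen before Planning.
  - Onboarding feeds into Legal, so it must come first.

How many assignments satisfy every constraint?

46

Splitting on Legal: it can be 10am (13), 11am (16), 12pm (17). Listing each branch's schedules as (Planning, Retro, Hiring, DesignReview, Onboarding):
Legal=10am: (11am,9am,10am,11am,9am) (11am,9am,10am,12pm,9am) (12pm,9am,10am,11am,9am) (12pm,9am,10am,12pm,9am) (12pm,9am,11am,10am,9am) (12pm,9am,11am,11am,9am) (12pm,9am,11am,12pm,9am) (12pm,10am,11am,11am,9am) (12pm,10am,11am,12pm,9am) (12pm,11am,10am,11am,9am) (12pm,11am,10am,12pm,9am) (12pm,11am,11am,10am,9am) (12pm,11am,11am,12pm,9am) — 13.
Legal=11am: (11am,9am,10am,10am,9am) (11am,9am,10am,12pm,9am) (11am,10am,10am,12pm,9am) (12pm,9am,10am,10am,9am) (12pm,9am,10am,11am,9am) (12pm,9am,10am,12pm,9am) (12pm,9am,11am,10am,9am) (12pm,9am,11am,12pm,9am) (12pm,9am,11am,12pm,10am) (12pm,10am,10am,11am,9am) (12pm,10am,10am,12pm,9am) (12pm,10am,11am,10am,9am) (12pm,10am,11am,12pm,9am) (12pm,10am,11am,12pm,10am) (12pm,11am,10am,10am,9am) (12pm,11am,10am,12pm,9am) — 16.
Legal=12pm: (11am,9am,10am,10am,9am) (11am,9am,10am,11am,9am) (11am,9am,10am,12pm,9am) (11am,10am,10am,11am,9am) (11am,10am,10am,12pm,9am) (12pm,9am,10am,10am,9am) (12pm,9am,10am,11am,9am) (12pm,9am,11am,10am,9am) (12pm,9am,11am,11am,9am) (12pm,9am,11am,11am,10am) (12pm,10am,10am,11am,9am) (12pm,10am,11am,10am,9am) (12pm,10am,11am,11am,9am) (12pm,10am,11am,11am,10am) (12pm,11am,10am,10am,9am) (12pm,11am,10am,11am,9am) (12pm,11am,11am,10am,9am) — 17.
Summing: 13 + 16 + 17 = 46.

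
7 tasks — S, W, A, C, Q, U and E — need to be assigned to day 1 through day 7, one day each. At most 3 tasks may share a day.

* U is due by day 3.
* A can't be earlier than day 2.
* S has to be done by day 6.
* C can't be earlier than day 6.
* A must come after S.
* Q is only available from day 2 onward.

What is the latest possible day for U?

U's own window allows nothing later than day 3.
U at day 3 is achievable: W -> day 1, E -> day 1, U -> day 3, A -> day 2, C -> day 6, S -> day 1, Q -> day 2.

day 3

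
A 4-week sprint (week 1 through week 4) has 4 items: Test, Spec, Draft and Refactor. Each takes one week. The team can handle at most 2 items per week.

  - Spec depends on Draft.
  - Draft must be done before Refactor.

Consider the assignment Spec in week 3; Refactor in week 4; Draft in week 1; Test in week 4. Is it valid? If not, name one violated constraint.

Spec depends on Draft — holds.
The team can handle at most 2 items per week — holds.
Draft must be done before Refactor — holds.

Valid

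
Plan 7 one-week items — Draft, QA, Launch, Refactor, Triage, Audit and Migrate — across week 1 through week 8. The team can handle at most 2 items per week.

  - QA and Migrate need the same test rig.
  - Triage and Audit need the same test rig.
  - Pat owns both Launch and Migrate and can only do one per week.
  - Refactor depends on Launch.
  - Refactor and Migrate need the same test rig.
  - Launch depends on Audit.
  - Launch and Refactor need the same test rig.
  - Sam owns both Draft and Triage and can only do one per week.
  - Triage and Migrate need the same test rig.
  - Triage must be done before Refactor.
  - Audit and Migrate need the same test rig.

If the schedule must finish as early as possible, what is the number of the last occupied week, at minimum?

The precedence chain requires at least 3 distinct weeks.
With at most 2 per week and 7 work items, at least 4 weeks are needed.
4 works (last occupied week: week 4): for example Draft in week 1; Launch in week 2; QA in week 3; Audit in week 1; Triage in week 2; Refactor in week 3; Migrate in week 4.

4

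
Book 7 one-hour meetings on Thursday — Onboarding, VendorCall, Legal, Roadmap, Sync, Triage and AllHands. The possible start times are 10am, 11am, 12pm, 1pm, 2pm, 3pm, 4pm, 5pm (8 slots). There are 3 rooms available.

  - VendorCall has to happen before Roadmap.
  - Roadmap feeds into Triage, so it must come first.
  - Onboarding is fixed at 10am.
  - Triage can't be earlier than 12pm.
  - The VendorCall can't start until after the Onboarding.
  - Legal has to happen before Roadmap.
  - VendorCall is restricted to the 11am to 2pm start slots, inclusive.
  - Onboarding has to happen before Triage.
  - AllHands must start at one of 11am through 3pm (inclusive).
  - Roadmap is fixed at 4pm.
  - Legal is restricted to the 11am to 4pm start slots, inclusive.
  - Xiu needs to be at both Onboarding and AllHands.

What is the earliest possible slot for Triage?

Triage is available from 12pm; precedence pushes Triage to at least 5pm.
Triage at 5pm is achievable: Triage=5pm; AllHands=11am; Onboarding=10am; Legal=11am; Sync=10am; Roadmap=4pm; VendorCall=11am.

5pm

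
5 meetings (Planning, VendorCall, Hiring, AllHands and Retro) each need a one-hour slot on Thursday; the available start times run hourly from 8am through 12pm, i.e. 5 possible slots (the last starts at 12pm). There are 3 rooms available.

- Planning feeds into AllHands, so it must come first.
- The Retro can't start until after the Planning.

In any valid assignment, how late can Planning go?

11am

Downstream work caps Planning at 11am.
Planning at 11am is achievable: Hiring in 8am, Retro in 12pm, AllHands in 12pm, VendorCall in 8am, Planning in 11am.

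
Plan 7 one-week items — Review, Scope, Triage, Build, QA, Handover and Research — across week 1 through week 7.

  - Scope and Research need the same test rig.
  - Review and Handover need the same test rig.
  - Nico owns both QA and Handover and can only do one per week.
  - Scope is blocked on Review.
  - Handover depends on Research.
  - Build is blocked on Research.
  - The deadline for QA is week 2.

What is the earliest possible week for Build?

Precedence pushes Build to at least week 2.
Build at week 2 is achievable: Build -> week 2; Handover -> week 2; Scope -> week 2; Review -> week 1; Triage -> week 1; QA -> week 1; Research -> week 1.

week 2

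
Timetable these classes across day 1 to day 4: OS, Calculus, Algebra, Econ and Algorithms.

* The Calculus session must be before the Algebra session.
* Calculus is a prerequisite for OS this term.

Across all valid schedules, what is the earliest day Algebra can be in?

day 2

Precedence pushes Algebra to at least day 2.
Algebra at day 2 is achievable: Econ=day 1, Algorithms=day 1, Algebra=day 2, OS=day 2, Calculus=day 1.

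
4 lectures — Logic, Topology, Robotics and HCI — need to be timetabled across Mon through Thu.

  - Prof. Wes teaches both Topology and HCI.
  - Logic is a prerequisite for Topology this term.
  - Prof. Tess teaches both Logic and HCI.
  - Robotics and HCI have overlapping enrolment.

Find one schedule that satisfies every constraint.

Robotics in Mon; HCI in Wed; Topology in Tue; Logic in Mon

Checking: Logic(Mon) before Topology(Tue); Logic(Mon) != HCI(Wed); Robotics(Mon) != HCI(Wed); Topology(Tue) != HCI(Wed).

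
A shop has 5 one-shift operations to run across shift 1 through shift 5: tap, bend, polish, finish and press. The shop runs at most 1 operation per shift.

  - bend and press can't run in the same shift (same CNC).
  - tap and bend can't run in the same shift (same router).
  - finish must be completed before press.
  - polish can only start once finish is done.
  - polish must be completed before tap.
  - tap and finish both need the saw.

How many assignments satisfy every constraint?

Splitting on tap: it can be shift 3 (2), shift 4 (5), shift 5 (8). Listing each branch's schedules as (bend, polish, finish, press) by shift number:
tap=shift 3: (4,2,1,5) (5,2,1,4) — 2.
tap=shift 4: (1,3,2,5) (2,3,1,5) (3,2,1,5) (5,2,1,3) (5,3,1,2) — 5.
tap=shift 5: (1,3,2,4) (1,4,2,3) (2,3,1,4) (2,4,1,3) (3,2,1,4) (3,4,1,2) (4,2,1,3) (4,3,1,2) — 8.
Summing: 2 + 5 + 8 = 15.

15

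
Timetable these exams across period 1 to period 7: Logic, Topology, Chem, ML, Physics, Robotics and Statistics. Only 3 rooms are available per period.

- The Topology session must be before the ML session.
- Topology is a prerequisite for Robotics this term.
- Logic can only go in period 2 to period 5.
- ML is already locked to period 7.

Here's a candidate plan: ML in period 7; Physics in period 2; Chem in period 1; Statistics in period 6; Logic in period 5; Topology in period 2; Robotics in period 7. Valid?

Logic can only go in period 2 to period 5 — holds.
ML is already locked to period 7 — holds.
The Topology session must be before the ML session — holds.
Topology is a prerequisite for Robotics this term — holds.
Only 3 rooms are available per period — holds.

Yes, all constraints hold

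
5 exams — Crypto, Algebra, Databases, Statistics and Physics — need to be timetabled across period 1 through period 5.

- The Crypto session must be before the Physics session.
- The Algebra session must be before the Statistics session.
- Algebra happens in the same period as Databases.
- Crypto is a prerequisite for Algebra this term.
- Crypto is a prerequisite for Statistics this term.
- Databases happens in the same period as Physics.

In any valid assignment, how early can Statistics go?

Precedence pushes Statistics to at least period 3.
Statistics at period 3 is achievable: Databases in period 2; Physics in period 2; Algebra in period 2; Crypto in period 1; Statistics in period 3.

period 3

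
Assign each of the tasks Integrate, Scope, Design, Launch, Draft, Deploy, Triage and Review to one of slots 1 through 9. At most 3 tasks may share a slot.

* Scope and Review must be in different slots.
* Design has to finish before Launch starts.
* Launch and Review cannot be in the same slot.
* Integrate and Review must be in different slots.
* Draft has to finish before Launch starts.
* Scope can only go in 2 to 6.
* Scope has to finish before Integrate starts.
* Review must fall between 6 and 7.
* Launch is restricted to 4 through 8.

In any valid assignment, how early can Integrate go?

Precedence pushes Integrate to at least 3.
Integrate at 3 is achievable: Draft -> 1, Integrate -> 3, Deploy -> 1, Review -> 6, Launch -> 4, Design -> 1, Triage -> 2, Scope -> 2.

3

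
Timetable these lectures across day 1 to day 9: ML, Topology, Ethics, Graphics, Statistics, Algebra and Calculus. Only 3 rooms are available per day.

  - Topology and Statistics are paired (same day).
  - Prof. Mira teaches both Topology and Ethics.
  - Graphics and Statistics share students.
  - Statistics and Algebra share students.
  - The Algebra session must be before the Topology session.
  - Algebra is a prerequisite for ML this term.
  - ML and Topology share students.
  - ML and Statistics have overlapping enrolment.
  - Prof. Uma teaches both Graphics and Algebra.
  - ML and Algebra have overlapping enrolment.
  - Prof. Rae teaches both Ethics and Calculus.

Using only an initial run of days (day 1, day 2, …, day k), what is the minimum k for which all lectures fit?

3 days

The precedence chain requires at least 2 distinct days.
With at most 3 per day and 7 lectures, at least 3 days are needed.
3 works (last occupied day: day 3): for example Topology in day 3, Ethics in day 1, Algebra in day 1, ML in day 2, Calculus in day 2, Graphics in day 2, Statistics in day 3.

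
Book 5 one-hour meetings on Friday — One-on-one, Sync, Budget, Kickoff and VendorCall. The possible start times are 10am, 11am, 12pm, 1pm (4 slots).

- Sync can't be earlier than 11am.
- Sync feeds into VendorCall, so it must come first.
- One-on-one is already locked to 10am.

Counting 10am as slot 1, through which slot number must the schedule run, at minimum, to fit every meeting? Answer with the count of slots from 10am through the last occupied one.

3

The precedence chain requires at least 2 distinct slots.
Propagating the time windows through the other constraints, VendorCall can't land before 12pm — that is slot 3 counting from 10am — so the schedule must run through at least 3 slots.
3 works (last occupied slot: 12pm): for example Kickoff=10am; Budget=10am; Sync=11am; VendorCall=12pm; One-on-one=10am.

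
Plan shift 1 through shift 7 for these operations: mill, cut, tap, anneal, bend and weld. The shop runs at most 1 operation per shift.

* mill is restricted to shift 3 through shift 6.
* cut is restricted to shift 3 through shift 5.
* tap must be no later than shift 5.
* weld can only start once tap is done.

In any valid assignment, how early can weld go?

shift 2

Precedence pushes weld to at least shift 2.
weld at shift 2 is achievable: mill -> shift 4, anneal -> shift 5, weld -> shift 2, cut -> shift 3, tap -> shift 1, bend -> shift 6.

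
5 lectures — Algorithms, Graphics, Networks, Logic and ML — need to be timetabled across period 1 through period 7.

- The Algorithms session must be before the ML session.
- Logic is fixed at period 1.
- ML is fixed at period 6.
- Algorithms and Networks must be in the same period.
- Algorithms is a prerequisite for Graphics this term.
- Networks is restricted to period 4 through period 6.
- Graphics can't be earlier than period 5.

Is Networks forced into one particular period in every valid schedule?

No

Networks can be period 4 (e.g. ML=period 6, Networks=period 4, Graphics=period 5, Logic=period 1, Algorithms=period 4) or period 5 (e.g. Algorithms -> period 5; Logic -> period 1; Networks -> period 5; Graphics -> period 6; ML -> period 6).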